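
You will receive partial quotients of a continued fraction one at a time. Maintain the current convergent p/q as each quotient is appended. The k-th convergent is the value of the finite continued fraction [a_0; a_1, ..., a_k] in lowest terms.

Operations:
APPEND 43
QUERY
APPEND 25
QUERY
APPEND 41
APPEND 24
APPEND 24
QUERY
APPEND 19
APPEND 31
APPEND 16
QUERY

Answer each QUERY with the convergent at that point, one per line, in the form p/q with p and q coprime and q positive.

APPEND 43: p_0 = 43·1 + 0 = 43, q_0 = 43·0 + 1 = 1 → 43/1
APPEND 25: p_1 = 25·43 + 1 = 1076, q_1 = 25·1 + 0 = 25 → 1076/25
APPEND 41: p_2 = 41·1076 + 43 = 44159, q_2 = 41·25 + 1 = 1026 → 44159/1026
APPEND 24: p_3 = 24·44159 + 1076 = 1060892, q_3 = 24·1026 + 25 = 24649 → 1060892/24649
APPEND 24: p_4 = 24·1060892 + 44159 = 25505567, q_4 = 24·24649 + 1026 = 592602 → 25505567/592602
APPEND 19: p_5 = 19·25505567 + 1060892 = 485666665, q_5 = 19·592602 + 24649 = 11284087 → 485666665/11284087
APPEND 31: p_6 = 31·485666665 + 25505567 = 15081172182, q_6 = 31·11284087 + 592602 = 350399299 → 15081172182/350399299
APPEND 16: p_7 = 16·15081172182 + 485666665 = 241784421577, q_7 = 16·350399299 + 11284087 = 5617672871 → 241784421577/5617672871

43/1
1076/25
25505567/592602
241784421577/5617672871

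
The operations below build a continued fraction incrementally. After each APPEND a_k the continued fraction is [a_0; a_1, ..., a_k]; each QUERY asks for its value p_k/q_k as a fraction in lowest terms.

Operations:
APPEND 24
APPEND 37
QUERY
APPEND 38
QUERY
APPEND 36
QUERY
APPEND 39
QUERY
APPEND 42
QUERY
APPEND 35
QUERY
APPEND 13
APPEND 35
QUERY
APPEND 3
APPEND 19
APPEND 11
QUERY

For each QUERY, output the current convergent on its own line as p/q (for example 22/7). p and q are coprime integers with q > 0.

889/37
33806/1407
1217905/50689
47532101/1978278
1997566147/83138365
69962347246/2911821053
31972745159321/1330700242943
20685946343997211/860945586257803

APPEND 24: p_0 = 24·1 + 0 = 24, q_0 = 24·0 + 1 = 1 → 24/1
APPEND 37: p_1 = 37·24 + 1 = 889, q_1 = 37·1 + 0 = 37 → 889/37
APPEND 38: p_2 = 38·889 + 24 = 33806, q_2 = 38·37 + 1 = 1407 → 33806/1407
APPEND 36: p_3 = 36·33806 + 889 = 1217905, q_3 = 36·1407 + 37 = 50689 → 1217905/50689
APPEND 39: p_4 = 39·1217905 + 33806 = 47532101, q_4 = 39·50689 + 1407 = 1978278 → 47532101/1978278
APPEND 42: p_5 = 42·47532101 + 1217905 = 1997566147, q_5 = 42·1978278 + 50689 = 83138365 → 1997566147/83138365
APPEND 35: p_6 = 35·1997566147 + 47532101 = 69962347246, q_6 = 35·83138365 + 1978278 = 2911821053 → 69962347246/2911821053
APPEND 13: p_7 = 13·69962347246 + 1997566147 = 911508080345, q_7 = 13·2911821053 + 83138365 = 37936812054 → 911508080345/37936812054
APPEND 35: p_8 = 35·911508080345 + 69962347246 = 31972745159321, q_8 = 35·37936812054 + 2911821053 = 1330700242943 → 31972745159321/1330700242943
APPEND 3: p_9 = 3·31972745159321 + 911508080345 = 96829743558308, q_9 = 3·1330700242943 + 37936812054 = 4030037540883 → 96829743558308/4030037540883
APPEND 19: p_10 = 19·96829743558308 + 31972745159321 = 1871737872767173, q_10 = 19·4030037540883 + 1330700242943 = 77901413519720 → 1871737872767173/77901413519720
APPEND 11: p_11 = 11·1871737872767173 + 96829743558308 = 20685946343997211, q_11 = 11·77901413519720 + 4030037540883 = 860945586257803 → 20685946343997211/860945586257803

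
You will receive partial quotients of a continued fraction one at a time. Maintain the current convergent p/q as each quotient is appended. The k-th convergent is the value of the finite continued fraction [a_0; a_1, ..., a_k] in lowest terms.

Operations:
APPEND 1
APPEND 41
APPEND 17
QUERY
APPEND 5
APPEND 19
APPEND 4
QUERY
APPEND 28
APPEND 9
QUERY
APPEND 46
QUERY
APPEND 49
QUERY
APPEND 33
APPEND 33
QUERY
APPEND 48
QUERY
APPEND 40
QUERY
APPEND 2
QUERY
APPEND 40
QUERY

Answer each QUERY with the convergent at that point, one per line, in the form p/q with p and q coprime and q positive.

APPEND 1: p_0 = 1·1 + 0 = 1, q_0 = 1·0 + 1 = 1 → 1/1
APPEND 41: p_1 = 41·1 + 1 = 42, q_1 = 41·1 + 0 = 41 → 42/41
APPEND 17: p_2 = 17·42 + 1 = 715, q_2 = 17·41 + 1 = 698 → 715/698
APPEND 5: p_3 = 5·715 + 42 = 3617, q_3 = 5·698 + 41 = 3531 → 3617/3531
APPEND 19: p_4 = 19·3617 + 715 = 69438, q_4 = 19·3531 + 698 = 67787 → 69438/67787
APPEND 4: p_5 = 4·69438 + 3617 = 281369, q_5 = 4·67787 + 3531 = 274679 → 281369/274679
APPEND 28: p_6 = 28·281369 + 69438 = 7947770, q_6 = 28·274679 + 67787 = 7758799 → 7947770/7758799
APPEND 9: p_7 = 9·7947770 + 281369 = 71811299, q_7 = 9·7758799 + 274679 = 70103870 → 71811299/70103870
APPEND 46: p_8 = 46·71811299 + 7947770 = 3311267524, q_8 = 46·70103870 + 7758799 = 3232536819 → 3311267524/3232536819
APPEND 49: p_9 = 49·3311267524 + 71811299 = 162323919975, q_9 = 49·3232536819 + 70103870 = 158464408001 → 162323919975/158464408001
APPEND 33: p_10 = 33·162323919975 + 3311267524 = 5360000626699, q_10 = 33·158464408001 + 3232536819 = 5232558000852 → 5360000626699/5232558000852
APPEND 33: p_11 = 33·5360000626699 + 162323919975 = 177042344601042, q_11 = 33·5232558000852 + 158464408001 = 172832878436117 → 177042344601042/172832878436117
APPEND 48: p_12 = 48·177042344601042 + 5360000626699 = 8503392541476715, q_12 = 48·172832878436117 + 5232558000852 = 8301210722934468 → 8503392541476715/8301210722934468
APPEND 40: p_13 = 40·8503392541476715 + 177042344601042 = 340312744003669642, q_13 = 40·8301210722934468 + 172832878436117 = 332221261795814837 → 340312744003669642/332221261795814837
APPEND 2: p_14 = 2·340312744003669642 + 8503392541476715 = 689128880548815999, q_14 = 2·332221261795814837 + 8301210722934468 = 672743734314564142 → 689128880548815999/672743734314564142
APPEND 40: p_15 = 40·689128880548815999 + 340312744003669642 = 27905467965956309602, q_15 = 40·672743734314564142 + 332221261795814837 = 27241970634378380517 → 27905467965956309602/27241970634378380517

715/698
281369/274679
71811299/70103870
3311267524/3232536819
162323919975/158464408001
177042344601042/172832878436117
8503392541476715/8301210722934468
340312744003669642/332221261795814837
689128880548815999/672743734314564142
27905467965956309602/27241970634378380517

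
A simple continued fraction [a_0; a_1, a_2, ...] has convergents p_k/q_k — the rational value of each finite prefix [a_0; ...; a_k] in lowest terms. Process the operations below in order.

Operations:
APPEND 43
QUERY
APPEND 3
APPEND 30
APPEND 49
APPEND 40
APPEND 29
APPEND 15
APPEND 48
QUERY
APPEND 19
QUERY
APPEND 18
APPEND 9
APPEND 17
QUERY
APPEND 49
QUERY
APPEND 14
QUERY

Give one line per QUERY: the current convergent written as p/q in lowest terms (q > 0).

43/1
162292569788/3745529549
3086935242455/71242985317
8634455446954347/199273497599659
423592947978411260/9776047698755903
5938935727144711987/137063941280182301

APPEND 43: p_0 = 43·1 + 0 = 43, q_0 = 43·0 + 1 = 1 → 43/1
APPEND 3: p_1 = 3·43 + 1 = 130, q_1 = 3·1 + 0 = 3 → 130/3
APPEND 30: p_2 = 30·130 + 43 = 3943, q_2 = 30·3 + 1 = 91 → 3943/91
APPEND 49: p_3 = 49·3943 + 130 = 193337, q_3 = 49·91 + 3 = 4462 → 193337/4462
APPEND 40: p_4 = 40·193337 + 3943 = 7737423, q_4 = 40·4462 + 91 = 178571 → 7737423/178571
APPEND 29: p_5 = 29·7737423 + 193337 = 224578604, q_5 = 29·178571 + 4462 = 5183021 → 224578604/5183021
APPEND 15: p_6 = 15·224578604 + 7737423 = 3376416483, q_6 = 15·5183021 + 178571 = 77923886 → 3376416483/77923886
APPEND 48: p_7 = 48·3376416483 + 224578604 = 162292569788, q_7 = 48·77923886 + 5183021 = 3745529549 → 162292569788/3745529549
APPEND 19: p_8 = 19·162292569788 + 3376416483 = 3086935242455, q_8 = 19·3745529549 + 77923886 = 71242985317 → 3086935242455/71242985317
APPEND 18: p_9 = 18·3086935242455 + 162292569788 = 55727126933978, q_9 = 18·71242985317 + 3745529549 = 1286119265255 → 55727126933978/1286119265255
APPEND 9: p_10 = 9·55727126933978 + 3086935242455 = 504631077648257, q_10 = 9·1286119265255 + 71242985317 = 11646316372612 → 504631077648257/11646316372612
APPEND 17: p_11 = 17·504631077648257 + 55727126933978 = 8634455446954347, q_11 = 17·11646316372612 + 1286119265255 = 199273497599659 → 8634455446954347/199273497599659
APPEND 49: p_12 = 49·8634455446954347 + 504631077648257 = 423592947978411260, q_12 = 49·199273497599659 + 11646316372612 = 9776047698755903 → 423592947978411260/9776047698755903
APPEND 14: p_13 = 14·423592947978411260 + 8634455446954347 = 5938935727144711987, q_13 = 14·9776047698755903 + 199273497599659 = 137063941280182301 → 5938935727144711987/137063941280182301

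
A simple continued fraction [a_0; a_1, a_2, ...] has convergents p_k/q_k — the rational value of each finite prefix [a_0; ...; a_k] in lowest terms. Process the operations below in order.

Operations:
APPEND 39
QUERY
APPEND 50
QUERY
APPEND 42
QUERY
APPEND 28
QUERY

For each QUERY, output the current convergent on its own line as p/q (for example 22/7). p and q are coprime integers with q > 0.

39/1
1951/50
81981/2101
2297419/58878

APPEND 39: p_0 = 39·1 + 0 = 39, q_0 = 39·0 + 1 = 1 → 39/1
APPEND 50: p_1 = 50·39 + 1 = 1951, q_1 = 50·1 + 0 = 50 → 1951/50
APPEND 42: p_2 = 42·1951 + 39 = 81981, q_2 = 42·50 + 1 = 2101 → 81981/2101
APPEND 28: p_3 = 28·81981 + 1951 = 2297419, q_3 = 28·2101 + 50 = 58878 → 2297419/58878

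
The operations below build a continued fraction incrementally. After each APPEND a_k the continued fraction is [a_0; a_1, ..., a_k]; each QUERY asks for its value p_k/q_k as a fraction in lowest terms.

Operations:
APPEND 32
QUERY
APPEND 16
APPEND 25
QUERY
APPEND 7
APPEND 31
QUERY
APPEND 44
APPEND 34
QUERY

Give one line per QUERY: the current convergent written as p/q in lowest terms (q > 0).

32/1
12857/401
2818729/87914
4222714721/131703240

APPEND 32: p_0 = 32·1 + 0 = 32, q_0 = 32·0 + 1 = 1 → 32/1
APPEND 16: p_1 = 16·32 + 1 = 513, q_1 = 16·1 + 0 = 16 → 513/16
APPEND 25: p_2 = 25·513 + 32 = 12857, q_2 = 25·16 + 1 = 401 → 12857/401
APPEND 7: p_3 = 7·12857 + 513 = 90512, q_3 = 7·401 + 16 = 2823 → 90512/2823
APPEND 31: p_4 = 31·90512 + 12857 = 2818729, q_4 = 31·2823 + 401 = 87914 → 2818729/87914
APPEND 44: p_5 = 44·2818729 + 90512 = 124114588, q_5 = 44·87914 + 2823 = 3871039 → 124114588/3871039
APPEND 34: p_6 = 34·124114588 + 2818729 = 4222714721, q_6 = 34·3871039 + 87914 = 131703240 → 4222714721/131703240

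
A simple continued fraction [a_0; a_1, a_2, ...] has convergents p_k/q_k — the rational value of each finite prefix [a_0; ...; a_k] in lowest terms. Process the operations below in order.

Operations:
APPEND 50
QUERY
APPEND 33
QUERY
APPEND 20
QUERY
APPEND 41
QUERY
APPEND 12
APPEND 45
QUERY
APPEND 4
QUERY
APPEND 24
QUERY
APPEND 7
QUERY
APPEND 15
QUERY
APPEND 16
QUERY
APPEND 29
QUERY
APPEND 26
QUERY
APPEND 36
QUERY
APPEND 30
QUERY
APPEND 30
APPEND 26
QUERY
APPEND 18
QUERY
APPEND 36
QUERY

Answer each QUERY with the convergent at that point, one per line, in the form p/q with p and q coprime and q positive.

APPEND 50: p_0 = 50·1 + 0 = 50, q_0 = 50·0 + 1 = 1 → 50/1
APPEND 33: p_1 = 33·50 + 1 = 1651, q_1 = 33·1 + 0 = 33 → 1651/33
APPEND 20: p_2 = 20·1651 + 50 = 33070, q_2 = 20·33 + 1 = 661 → 33070/661
APPEND 41: p_3 = 41·33070 + 1651 = 1357521, q_3 = 41·661 + 33 = 27134 → 1357521/27134
APPEND 12: p_4 = 12·1357521 + 33070 = 16323322, q_4 = 12·27134 + 661 = 326269 → 16323322/326269
APPEND 45: p_5 = 45·16323322 + 1357521 = 735907011, q_5 = 45·326269 + 27134 = 14709239 → 735907011/14709239
APPEND 4: p_6 = 4·735907011 + 16323322 = 2959951366, q_6 = 4·14709239 + 326269 = 59163225 → 2959951366/59163225
APPEND 24: p_7 = 24·2959951366 + 735907011 = 71774739795, q_7 = 24·59163225 + 14709239 = 1434626639 → 71774739795/1434626639
APPEND 7: p_8 = 7·71774739795 + 2959951366 = 505383129931, q_8 = 7·1434626639 + 59163225 = 10101549698 → 505383129931/10101549698
APPEND 15: p_9 = 15·505383129931 + 71774739795 = 7652521688760, q_9 = 15·10101549698 + 1434626639 = 152957872109 → 7652521688760/152957872109
APPEND 16: p_10 = 16·7652521688760 + 505383129931 = 122945730150091, q_10 = 16·152957872109 + 10101549698 = 2457427503442 → 122945730150091/2457427503442
APPEND 29: p_11 = 29·122945730150091 + 7652521688760 = 3573078696041399, q_11 = 29·2457427503442 + 152957872109 = 71418355471927 → 3573078696041399/71418355471927
APPEND 26: p_12 = 26·3573078696041399 + 122945730150091 = 93022991827226465, q_12 = 26·71418355471927 + 2457427503442 = 1859334669773544 → 93022991827226465/1859334669773544
APPEND 36: p_13 = 36·93022991827226465 + 3573078696041399 = 3352400784476194139, q_13 = 36·1859334669773544 + 71418355471927 = 67007466467319511 → 3352400784476194139/67007466467319511
APPEND 30: p_14 = 30·3352400784476194139 + 93022991827226465 = 100665046526113050635, q_14 = 30·67007466467319511 + 1859334669773544 = 2012083328689358874 → 100665046526113050635/2012083328689358874
APPEND 30: p_15 = 30·100665046526113050635 + 3352400784476194139 = 3023303796567867713189, q_15 = 30·2012083328689358874 + 67007466467319511 = 60429507327148085731 → 3023303796567867713189/60429507327148085731
APPEND 26: p_16 = 26·3023303796567867713189 + 100665046526113050635 = 78706563757290673593549, q_16 = 26·60429507327148085731 + 2012083328689358874 = 1573179273834539587880 → 78706563757290673593549/1573179273834539587880
APPEND 18: p_17 = 18·78706563757290673593549 + 3023303796567867713189 = 1419741451427799992397071, q_17 = 18·1573179273834539587880 + 60429507327148085731 = 28377656436348860667571 → 1419741451427799992397071/28377656436348860667571
APPEND 36: p_18 = 36·1419741451427799992397071 + 78706563757290673593549 = 51189398815158090399888105, q_18 = 36·28377656436348860667571 + 1573179273834539587880 = 1023168810982393523620436 → 51189398815158090399888105/1023168810982393523620436

50/1
1651/33
33070/661
1357521/27134
735907011/14709239
2959951366/59163225
71774739795/1434626639
505383129931/10101549698
7652521688760/152957872109
122945730150091/2457427503442
3573078696041399/71418355471927
93022991827226465/1859334669773544
3352400784476194139/67007466467319511
100665046526113050635/2012083328689358874
78706563757290673593549/1573179273834539587880
1419741451427799992397071/28377656436348860667571
51189398815158090399888105/1023168810982393523620436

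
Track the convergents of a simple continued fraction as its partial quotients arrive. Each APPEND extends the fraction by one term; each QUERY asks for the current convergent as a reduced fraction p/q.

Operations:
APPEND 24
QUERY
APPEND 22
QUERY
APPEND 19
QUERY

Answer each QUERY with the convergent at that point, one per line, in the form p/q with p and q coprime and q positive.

APPEND 24: p_0 = 24·1 + 0 = 24, q_0 = 24·0 + 1 = 1 → 24/1
APPEND 22: p_1 = 22·24 + 1 = 529, q_1 = 22·1 + 0 = 22 → 529/22
APPEND 19: p_2 = 19·529 + 24 = 10075, q_2 = 19·22 + 1 = 419 → 10075/419

24/1
529/22
10075/419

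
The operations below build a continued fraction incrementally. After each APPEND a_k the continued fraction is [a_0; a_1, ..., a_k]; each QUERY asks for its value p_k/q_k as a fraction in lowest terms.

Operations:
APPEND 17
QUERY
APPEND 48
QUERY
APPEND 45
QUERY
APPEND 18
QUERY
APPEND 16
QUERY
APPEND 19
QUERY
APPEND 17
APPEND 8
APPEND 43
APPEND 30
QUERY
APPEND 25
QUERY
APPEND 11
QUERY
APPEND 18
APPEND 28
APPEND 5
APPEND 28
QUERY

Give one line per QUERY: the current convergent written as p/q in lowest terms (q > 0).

17/1
817/48
36782/2161
662893/38946
10643070/625297
202881223/11919589
36096703611131/2120737764379
903619884402909/53089080768752
9975915432043130/586100626220651
718955712376766775354/42239771990793220511

APPEND 17: p_0 = 17·1 + 0 = 17, q_0 = 17·0 + 1 = 1 → 17/1
APPEND 48: p_1 = 48·17 + 1 = 817, q_1 = 48·1 + 0 = 48 → 817/48
APPEND 45: p_2 = 45·817 + 17 = 36782, q_2 = 45·48 + 1 = 2161 → 36782/2161
APPEND 18: p_3 = 18·36782 + 817 = 662893, q_3 = 18·2161 + 48 = 38946 → 662893/38946
APPEND 16: p_4 = 16·662893 + 36782 = 10643070, q_4 = 16·38946 + 2161 = 625297 → 10643070/625297
APPEND 19: p_5 = 19·10643070 + 662893 = 202881223, q_5 = 19·625297 + 38946 = 11919589 → 202881223/11919589
APPEND 17: p_6 = 17·202881223 + 10643070 = 3459623861, q_6 = 17·11919589 + 625297 = 203258310 → 3459623861/203258310
APPEND 8: p_7 = 8·3459623861 + 202881223 = 27879872111, q_7 = 8·203258310 + 11919589 = 1637986069 → 27879872111/1637986069
APPEND 43: p_8 = 43·27879872111 + 3459623861 = 1202294124634, q_8 = 43·1637986069 + 203258310 = 70636659277 → 1202294124634/70636659277
APPEND 30: p_9 = 30·1202294124634 + 27879872111 = 36096703611131, q_9 = 30·70636659277 + 1637986069 = 2120737764379 → 36096703611131/2120737764379
APPEND 25: p_10 = 25·36096703611131 + 1202294124634 = 903619884402909, q_10 = 25·2120737764379 + 70636659277 = 53089080768752 → 903619884402909/53089080768752
APPEND 11: p_11 = 11·903619884402909 + 36096703611131 = 9975915432043130, q_11 = 11·53089080768752 + 2120737764379 = 586100626220651 → 9975915432043130/586100626220651
APPEND 18: p_12 = 18·9975915432043130 + 903619884402909 = 180470097661179249, q_12 = 18·586100626220651 + 53089080768752 = 10602900352740470 → 180470097661179249/10602900352740470
APPEND 28: p_13 = 28·180470097661179249 + 9975915432043130 = 5063138649945062102, q_13 = 28·10602900352740470 + 586100626220651 = 297467310502953811 → 5063138649945062102/297467310502953811
APPEND 5: p_14 = 5·5063138649945062102 + 180470097661179249 = 25496163347386489759, q_14 = 5·297467310502953811 + 10602900352740470 = 1497939452867509525 → 25496163347386489759/1497939452867509525
APPEND 28: p_15 = 28·25496163347386489759 + 5063138649945062102 = 718955712376766775354, q_15 = 28·1497939452867509525 + 297467310502953811 = 42239771990793220511 → 718955712376766775354/42239771990793220511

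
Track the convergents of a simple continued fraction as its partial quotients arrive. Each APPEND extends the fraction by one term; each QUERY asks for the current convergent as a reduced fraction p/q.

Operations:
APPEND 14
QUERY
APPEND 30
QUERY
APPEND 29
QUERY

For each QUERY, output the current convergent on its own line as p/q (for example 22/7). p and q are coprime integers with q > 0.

14/1
421/30
12223/871

APPEND 14: p_0 = 14·1 + 0 = 14, q_0 = 14·0 + 1 = 1 → 14/1
APPEND 30: p_1 = 30·14 + 1 = 421, q_1 = 30·1 + 0 = 30 → 421/30
APPEND 29: p_2 = 29·421 + 14 = 12223, q_2 = 29·30 + 1 = 871 → 12223/871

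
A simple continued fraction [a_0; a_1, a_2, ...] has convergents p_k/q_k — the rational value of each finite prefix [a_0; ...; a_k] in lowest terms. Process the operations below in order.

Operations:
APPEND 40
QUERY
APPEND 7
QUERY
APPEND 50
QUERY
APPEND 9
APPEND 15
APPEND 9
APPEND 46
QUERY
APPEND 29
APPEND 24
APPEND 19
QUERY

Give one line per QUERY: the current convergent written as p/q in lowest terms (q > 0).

40/1
281/7
14090/351
802835011/19999651
10663183177994/265633584967

APPEND 40: p_0 = 40·1 + 0 = 40, q_0 = 40·0 + 1 = 1 → 40/1
APPEND 7: p_1 = 7·40 + 1 = 281, q_1 = 7·1 + 0 = 7 → 281/7
APPEND 50: p_2 = 50·281 + 40 = 14090, q_2 = 50·7 + 1 = 351 → 14090/351
APPEND 9: p_3 = 9·14090 + 281 = 127091, q_3 = 9·351 + 7 = 3166 → 127091/3166
APPEND 15: p_4 = 15·127091 + 14090 = 1920455, q_4 = 15·3166 + 351 = 47841 → 1920455/47841
APPEND 9: p_5 = 9·1920455 + 127091 = 17411186, q_5 = 9·47841 + 3166 = 433735 → 17411186/433735
APPEND 46: p_6 = 46·17411186 + 1920455 = 802835011, q_6 = 46·433735 + 47841 = 19999651 → 802835011/19999651
APPEND 29: p_7 = 29·802835011 + 17411186 = 23299626505, q_7 = 29·19999651 + 433735 = 580423614 → 23299626505/580423614
APPEND 24: p_8 = 24·23299626505 + 802835011 = 559993871131, q_8 = 24·580423614 + 19999651 = 13950166387 → 559993871131/13950166387
APPEND 19: p_9 = 19·559993871131 + 23299626505 = 10663183177994, q_9 = 19·13950166387 + 580423614 = 265633584967 → 10663183177994/265633584967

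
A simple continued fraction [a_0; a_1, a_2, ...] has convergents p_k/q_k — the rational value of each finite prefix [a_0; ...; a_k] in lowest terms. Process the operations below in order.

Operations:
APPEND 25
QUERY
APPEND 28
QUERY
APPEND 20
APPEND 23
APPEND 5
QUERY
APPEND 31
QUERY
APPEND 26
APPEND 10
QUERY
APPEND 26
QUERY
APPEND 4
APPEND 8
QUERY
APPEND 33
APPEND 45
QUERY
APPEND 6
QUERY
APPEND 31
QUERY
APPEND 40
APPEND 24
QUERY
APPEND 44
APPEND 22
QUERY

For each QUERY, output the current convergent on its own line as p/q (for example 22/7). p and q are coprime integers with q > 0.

APPEND 25: p_0 = 25·1 + 0 = 25, q_0 = 25·0 + 1 = 1 → 25/1
APPEND 28: p_1 = 28·25 + 1 = 701, q_1 = 28·1 + 0 = 28 → 701/28
APPEND 20: p_2 = 20·701 + 25 = 14045, q_2 = 20·28 + 1 = 561 → 14045/561
APPEND 23: p_3 = 23·14045 + 701 = 323736, q_3 = 23·561 + 28 = 12931 → 323736/12931
APPEND 5: p_4 = 5·323736 + 14045 = 1632725, q_4 = 5·12931 + 561 = 65216 → 1632725/65216
APPEND 31: p_5 = 31·1632725 + 323736 = 50938211, q_5 = 31·65216 + 12931 = 2034627 → 50938211/2034627
APPEND 26: p_6 = 26·50938211 + 1632725 = 1326026211, q_6 = 26·2034627 + 65216 = 52965518 → 1326026211/52965518
APPEND 10: p_7 = 10·1326026211 + 50938211 = 13311200321, q_7 = 10·52965518 + 2034627 = 531689807 → 13311200321/531689807
APPEND 26: p_8 = 26·13311200321 + 1326026211 = 347417234557, q_8 = 26·531689807 + 52965518 = 13876900500 → 347417234557/13876900500
APPEND 4: p_9 = 4·347417234557 + 13311200321 = 1402980138549, q_9 = 4·13876900500 + 531689807 = 56039291807 → 1402980138549/56039291807
APPEND 8: p_10 = 8·1402980138549 + 347417234557 = 11571258342949, q_10 = 8·56039291807 + 13876900500 = 462191234956 → 11571258342949/462191234956
APPEND 33: p_11 = 33·11571258342949 + 1402980138549 = 383254505455866, q_11 = 33·462191234956 + 56039291807 = 15308350045355 → 383254505455866/15308350045355
APPEND 45: p_12 = 45·383254505455866 + 11571258342949 = 17258024003856919, q_12 = 45·15308350045355 + 462191234956 = 689337943275931 → 17258024003856919/689337943275931
APPEND 6: p_13 = 6·17258024003856919 + 383254505455866 = 103931398528597380, q_13 = 6·689337943275931 + 15308350045355 = 4151336009700941 → 103931398528597380/4151336009700941
APPEND 31: p_14 = 31·103931398528597380 + 17258024003856919 = 3239131378390375699, q_14 = 31·4151336009700941 + 689337943275931 = 129380754244005102 → 3239131378390375699/129380754244005102
APPEND 40: p_15 = 40·3239131378390375699 + 103931398528597380 = 129669186534143625340, q_15 = 40·129380754244005102 + 4151336009700941 = 5179381505769905021 → 129669186534143625340/5179381505769905021
APPEND 24: p_16 = 24·129669186534143625340 + 3239131378390375699 = 3115299608197837383859, q_16 = 24·5179381505769905021 + 129380754244005102 = 124434536892721725606 → 3115299608197837383859/124434536892721725606
APPEND 44: p_17 = 44·3115299608197837383859 + 129669186534143625340 = 137202851947238988515136, q_17 = 44·124434536892721725606 + 5179381505769905021 = 5480299004785525831685 → 137202851947238988515136/5480299004785525831685
APPEND 22: p_18 = 22·137202851947238988515136 + 3115299608197837383859 = 3021578042447455584716851, q_18 = 22·5480299004785525831685 + 124434536892721725606 = 120691012642174290022676 → 3021578042447455584716851/120691012642174290022676

25/1
701/28
1632725/65216
50938211/2034627
13311200321/531689807
347417234557/13876900500
11571258342949/462191234956
17258024003856919/689337943275931
103931398528597380/4151336009700941
3239131378390375699/129380754244005102
3115299608197837383859/124434536892721725606
3021578042447455584716851/120691012642174290022676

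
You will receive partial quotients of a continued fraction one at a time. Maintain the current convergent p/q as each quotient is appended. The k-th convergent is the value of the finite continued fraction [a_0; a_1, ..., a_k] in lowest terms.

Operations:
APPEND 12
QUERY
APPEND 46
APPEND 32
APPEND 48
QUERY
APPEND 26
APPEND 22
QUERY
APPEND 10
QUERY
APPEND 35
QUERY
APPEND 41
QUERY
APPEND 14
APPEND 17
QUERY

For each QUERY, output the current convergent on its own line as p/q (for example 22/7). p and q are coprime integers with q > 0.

APPEND 12: p_0 = 12·1 + 0 = 12, q_0 = 12·0 + 1 = 1 → 12/1
APPEND 46: p_1 = 46·12 + 1 = 553, q_1 = 46·1 + 0 = 46 → 553/46
APPEND 32: p_2 = 32·553 + 12 = 17708, q_2 = 32·46 + 1 = 1473 → 17708/1473
APPEND 48: p_3 = 48·17708 + 553 = 850537, q_3 = 48·1473 + 46 = 70750 → 850537/70750
APPEND 26: p_4 = 26·850537 + 17708 = 22131670, q_4 = 26·70750 + 1473 = 1840973 → 22131670/1840973
APPEND 22: p_5 = 22·22131670 + 850537 = 487747277, q_5 = 22·1840973 + 70750 = 40572156 → 487747277/40572156
APPEND 10: p_6 = 10·487747277 + 22131670 = 4899604440, q_6 = 10·40572156 + 1840973 = 407562533 → 4899604440/407562533
APPEND 35: p_7 = 35·4899604440 + 487747277 = 171973902677, q_7 = 35·407562533 + 40572156 = 14305260811 → 171973902677/14305260811
APPEND 41: p_8 = 41·171973902677 + 4899604440 = 7055829614197, q_8 = 41·14305260811 + 407562533 = 586923255784 → 7055829614197/586923255784
APPEND 14: p_9 = 14·7055829614197 + 171973902677 = 98953588501435, q_9 = 14·586923255784 + 14305260811 = 8231230841787 → 98953588501435/8231230841787
APPEND 17: p_10 = 17·98953588501435 + 7055829614197 = 1689266834138592, q_10 = 17·8231230841787 + 586923255784 = 140517847566163 → 1689266834138592/140517847566163

12/1
850537/70750
487747277/40572156
4899604440/407562533
171973902677/14305260811
7055829614197/586923255784
1689266834138592/140517847566163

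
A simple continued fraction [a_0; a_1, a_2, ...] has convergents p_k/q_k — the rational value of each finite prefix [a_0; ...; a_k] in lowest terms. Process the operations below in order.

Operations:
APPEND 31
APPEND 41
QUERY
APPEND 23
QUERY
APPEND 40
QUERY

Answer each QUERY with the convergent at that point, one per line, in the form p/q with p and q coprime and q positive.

APPEND 31: p_0 = 31·1 + 0 = 31, q_0 = 31·0 + 1 = 1 → 31/1
APPEND 41: p_1 = 41·31 + 1 = 1272, q_1 = 41·1 + 0 = 41 → 1272/41
APPEND 23: p_2 = 23·1272 + 31 = 29287, q_2 = 23·41 + 1 = 944 → 29287/944
APPEND 40: p_3 = 40·29287 + 1272 = 1172752, q_3 = 40·944 + 41 = 37801 → 1172752/37801

1272/41
29287/944
1172752/37801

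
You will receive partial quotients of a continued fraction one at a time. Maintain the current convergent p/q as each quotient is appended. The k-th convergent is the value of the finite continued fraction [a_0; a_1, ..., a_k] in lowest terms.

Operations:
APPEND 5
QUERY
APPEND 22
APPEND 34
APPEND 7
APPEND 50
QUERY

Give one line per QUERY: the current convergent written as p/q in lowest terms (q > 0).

5/1
1331979/263999

APPEND 5: p_0 = 5·1 + 0 = 5, q_0 = 5·0 + 1 = 1 → 5/1
APPEND 22: p_1 = 22·5 + 1 = 111, q_1 = 22·1 + 0 = 22 → 111/22
APPEND 34: p_2 = 34·111 + 5 = 3779, q_2 = 34·22 + 1 = 749 → 3779/749
APPEND 7: p_3 = 7·3779 + 111 = 26564, q_3 = 7·749 + 22 = 5265 → 26564/5265
APPEND 50: p_4 = 50·26564 + 3779 = 1331979, q_4 = 50·5265 + 749 = 263999 → 1331979/263999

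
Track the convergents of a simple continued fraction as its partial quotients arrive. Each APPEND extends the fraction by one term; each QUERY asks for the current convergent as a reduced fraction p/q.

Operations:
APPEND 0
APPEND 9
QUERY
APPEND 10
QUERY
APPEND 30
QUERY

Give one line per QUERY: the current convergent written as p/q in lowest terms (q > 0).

APPEND 0: p_0 = 0·1 + 0 = 0, q_0 = 0·0 + 1 = 1 → 0/1
APPEND 9: p_1 = 9·0 + 1 = 1, q_1 = 9·1 + 0 = 9 → 1/9
APPEND 10: p_2 = 10·1 + 0 = 10, q_2 = 10·9 + 1 = 91 → 10/91
APPEND 30: p_3 = 30·10 + 1 = 301, q_3 = 30·91 + 9 = 2739 → 301/2739

1/9
10/91
301/2739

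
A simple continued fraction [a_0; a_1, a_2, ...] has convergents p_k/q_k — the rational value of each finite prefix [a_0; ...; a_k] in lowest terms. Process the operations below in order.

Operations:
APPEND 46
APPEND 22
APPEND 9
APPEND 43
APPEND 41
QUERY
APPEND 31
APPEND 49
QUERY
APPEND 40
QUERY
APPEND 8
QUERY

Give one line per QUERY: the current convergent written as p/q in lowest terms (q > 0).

16205065/351938
24651054878/535366131
986544947157/21425563897
7917010632134/171939877307

APPEND 46: p_0 = 46·1 + 0 = 46, q_0 = 46·0 + 1 = 1 → 46/1
APPEND 22: p_1 = 22·46 + 1 = 1013, q_1 = 22·1 + 0 = 22 → 1013/22
APPEND 9: p_2 = 9·1013 + 46 = 9163, q_2 = 9·22 + 1 = 199 → 9163/199
APPEND 43: p_3 = 43·9163 + 1013 = 395022, q_3 = 43·199 + 22 = 8579 → 395022/8579
APPEND 41: p_4 = 41·395022 + 9163 = 16205065, q_4 = 41·8579 + 199 = 351938 → 16205065/351938
APPEND 31: p_5 = 31·16205065 + 395022 = 502752037, q_5 = 31·351938 + 8579 = 10918657 → 502752037/10918657
APPEND 49: p_6 = 49·502752037 + 16205065 = 24651054878, q_6 = 49·10918657 + 351938 = 535366131 → 24651054878/535366131
APPEND 40: p_7 = 40·24651054878 + 502752037 = 986544947157, q_7 = 40·535366131 + 10918657 = 21425563897 → 986544947157/21425563897
APPEND 8: p_8 = 8·986544947157 + 24651054878 = 7917010632134, q_8 = 8·21425563897 + 535366131 = 171939877307 → 7917010632134/171939877307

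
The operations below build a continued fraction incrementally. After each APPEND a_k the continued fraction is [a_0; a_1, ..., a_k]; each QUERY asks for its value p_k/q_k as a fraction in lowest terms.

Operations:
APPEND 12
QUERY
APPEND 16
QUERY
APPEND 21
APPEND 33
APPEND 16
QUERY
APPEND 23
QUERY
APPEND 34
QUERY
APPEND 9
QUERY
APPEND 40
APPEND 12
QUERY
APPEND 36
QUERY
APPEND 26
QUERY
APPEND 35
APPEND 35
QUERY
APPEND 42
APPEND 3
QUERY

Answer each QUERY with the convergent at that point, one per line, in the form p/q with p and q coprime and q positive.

12/1
193/16
2153473/178529
49664217/4117304
1690736851/140166865
15266295876/1265619089
7363377158568/610444784189
265693920280339/22026777161229
6915405304447382/573306650976143
8487586190462302197/703644891297394333
1078650360827440195146/89423164473453058993

APPEND 12: p_0 = 12·1 + 0 = 12, q_0 = 12·0 + 1 = 1 → 12/1
APPEND 16: p_1 = 16·12 + 1 = 193, q_1 = 16·1 + 0 = 16 → 193/16
APPEND 21: p_2 = 21·193 + 12 = 4065, q_2 = 21·16 + 1 = 337 → 4065/337
APPEND 33: p_3 = 33·4065 + 193 = 134338, q_3 = 33·337 + 16 = 11137 → 134338/11137
APPEND 16: p_4 = 16·134338 + 4065 = 2153473, q_4 = 16·11137 + 337 = 178529 → 2153473/178529
APPEND 23: p_5 = 23·2153473 + 134338 = 49664217, q_5 = 23·178529 + 11137 = 4117304 → 49664217/4117304
APPEND 34: p_6 = 34·49664217 + 2153473 = 1690736851, q_6 = 34·4117304 + 178529 = 140166865 → 1690736851/140166865
APPEND 9: p_7 = 9·1690736851 + 49664217 = 15266295876, q_7 = 9·140166865 + 4117304 = 1265619089 → 15266295876/1265619089
APPEND 40: p_8 = 40·15266295876 + 1690736851 = 612342571891, q_8 = 40·1265619089 + 140166865 = 50764930425 → 612342571891/50764930425
APPEND 12: p_9 = 12·612342571891 + 15266295876 = 7363377158568, q_9 = 12·50764930425 + 1265619089 = 610444784189 → 7363377158568/610444784189
APPEND 36: p_10 = 36·7363377158568 + 612342571891 = 265693920280339, q_10 = 36·610444784189 + 50764930425 = 22026777161229 → 265693920280339/22026777161229
APPEND 26: p_11 = 26·265693920280339 + 7363377158568 = 6915405304447382, q_11 = 26·22026777161229 + 610444784189 = 573306650976143 → 6915405304447382/573306650976143
APPEND 35: p_12 = 35·6915405304447382 + 265693920280339 = 242304879575938709, q_12 = 35·573306650976143 + 22026777161229 = 20087759561326234 → 242304879575938709/20087759561326234
APPEND 35: p_13 = 35·242304879575938709 + 6915405304447382 = 8487586190462302197, q_13 = 35·20087759561326234 + 573306650976143 = 703644891297394333 → 8487586190462302197/703644891297394333
APPEND 42: p_14 = 42·8487586190462302197 + 242304879575938709 = 356720924878992630983, q_14 = 42·703644891297394333 + 20087759561326234 = 29573173194051888220 → 356720924878992630983/29573173194051888220
APPEND 3: p_15 = 3·356720924878992630983 + 8487586190462302197 = 1078650360827440195146, q_15 = 3·29573173194051888220 + 703644891297394333 = 89423164473453058993 → 1078650360827440195146/89423164473453058993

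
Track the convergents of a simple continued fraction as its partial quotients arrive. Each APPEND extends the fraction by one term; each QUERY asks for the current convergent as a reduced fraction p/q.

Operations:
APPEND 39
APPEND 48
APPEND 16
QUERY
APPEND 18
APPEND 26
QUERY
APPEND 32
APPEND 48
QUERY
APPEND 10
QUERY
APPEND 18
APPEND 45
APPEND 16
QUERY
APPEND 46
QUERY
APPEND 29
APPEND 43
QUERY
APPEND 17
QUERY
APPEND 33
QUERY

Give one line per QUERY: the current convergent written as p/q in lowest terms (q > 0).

APPEND 39: p_0 = 39·1 + 0 = 39, q_0 = 39·0 + 1 = 1 → 39/1
APPEND 48: p_1 = 48·39 + 1 = 1873, q_1 = 48·1 + 0 = 48 → 1873/48
APPEND 16: p_2 = 16·1873 + 39 = 30007, q_2 = 16·48 + 1 = 769 → 30007/769
APPEND 18: p_3 = 18·30007 + 1873 = 541999, q_3 = 18·769 + 48 = 13890 → 541999/13890
APPEND 26: p_4 = 26·541999 + 30007 = 14121981, q_4 = 26·13890 + 769 = 361909 → 14121981/361909
APPEND 32: p_5 = 32·14121981 + 541999 = 452445391, q_5 = 32·361909 + 13890 = 11594978 → 452445391/11594978
APPEND 48: p_6 = 48·452445391 + 14121981 = 21731500749, q_6 = 48·11594978 + 361909 = 556920853 → 21731500749/556920853
APPEND 10: p_7 = 10·21731500749 + 452445391 = 217767452881, q_7 = 10·556920853 + 11594978 = 5580803508 → 217767452881/5580803508
APPEND 18: p_8 = 18·217767452881 + 21731500749 = 3941545652607, q_8 = 18·5580803508 + 556920853 = 101011383997 → 3941545652607/101011383997
APPEND 45: p_9 = 45·3941545652607 + 217767452881 = 177587321820196, q_9 = 45·101011383997 + 5580803508 = 4551093083373 → 177587321820196/4551093083373
APPEND 16: p_10 = 16·177587321820196 + 3941545652607 = 2845338694775743, q_10 = 16·4551093083373 + 101011383997 = 72918500717965 → 2845338694775743/72918500717965
APPEND 46: p_11 = 46·2845338694775743 + 177587321820196 = 131063167281504374, q_11 = 46·72918500717965 + 4551093083373 = 3358802126109763 → 131063167281504374/3358802126109763
APPEND 29: p_12 = 29·131063167281504374 + 2845338694775743 = 3803677189858402589, q_12 = 29·3358802126109763 + 72918500717965 = 97478180157901092 → 3803677189858402589/97478180157901092
APPEND 43: p_13 = 43·3803677189858402589 + 131063167281504374 = 163689182331192815701, q_13 = 43·97478180157901092 + 3358802126109763 = 4194920548915856719 → 163689182331192815701/4194920548915856719
APPEND 17: p_14 = 17·163689182331192815701 + 3803677189858402589 = 2786519776820136269506, q_14 = 17·4194920548915856719 + 97478180157901092 = 71411127511727465315 → 2786519776820136269506/71411127511727465315
APPEND 33: p_15 = 33·2786519776820136269506 + 163689182331192815701 = 92118841817395689709399, q_15 = 33·71411127511727465315 + 4194920548915856719 = 2360762128435922212114 → 92118841817395689709399/2360762128435922212114

30007/769
14121981/361909
21731500749/556920853
217767452881/5580803508
2845338694775743/72918500717965
131063167281504374/3358802126109763
163689182331192815701/4194920548915856719
2786519776820136269506/71411127511727465315
92118841817395689709399/2360762128435922212114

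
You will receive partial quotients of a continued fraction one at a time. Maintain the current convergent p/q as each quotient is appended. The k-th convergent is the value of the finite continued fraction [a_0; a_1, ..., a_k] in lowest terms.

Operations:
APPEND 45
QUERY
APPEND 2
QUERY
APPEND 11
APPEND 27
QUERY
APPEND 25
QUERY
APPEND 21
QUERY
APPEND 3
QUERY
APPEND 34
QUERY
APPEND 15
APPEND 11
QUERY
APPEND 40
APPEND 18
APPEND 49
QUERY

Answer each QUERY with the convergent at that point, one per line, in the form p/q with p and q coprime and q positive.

45/1
91/2
28333/623
709371/15598
14925124/328181
45484743/1000141
1561406386/34332975
259693792249/5710275401
9205830728665520/202422354036347

APPEND 45: p_0 = 45·1 + 0 = 45, q_0 = 45·0 + 1 = 1 → 45/1
APPEND 2: p_1 = 2·45 + 1 = 91, q_1 = 2·1 + 0 = 2 → 91/2
APPEND 11: p_2 = 11·91 + 45 = 1046, q_2 = 11·2 + 1 = 23 → 1046/23
APPEND 27: p_3 = 27·1046 + 91 = 28333, q_3 = 27·23 + 2 = 623 → 28333/623
APPEND 25: p_4 = 25·28333 + 1046 = 709371, q_4 = 25·623 + 23 = 15598 → 709371/15598
APPEND 21: p_5 = 21·709371 + 28333 = 14925124, q_5 = 21·15598 + 623 = 328181 → 14925124/328181
APPEND 3: p_6 = 3·14925124 + 709371 = 45484743, q_6 = 3·328181 + 15598 = 1000141 → 45484743/1000141
APPEND 34: p_7 = 34·45484743 + 14925124 = 1561406386, q_7 = 34·1000141 + 328181 = 34332975 → 1561406386/34332975
APPEND 15: p_8 = 15·1561406386 + 45484743 = 23466580533, q_8 = 15·34332975 + 1000141 = 515994766 → 23466580533/515994766
APPEND 11: p_9 = 11·23466580533 + 1561406386 = 259693792249, q_9 = 11·515994766 + 34332975 = 5710275401 → 259693792249/5710275401
APPEND 40: p_10 = 40·259693792249 + 23466580533 = 10411218270493, q_10 = 40·5710275401 + 515994766 = 228927010806 → 10411218270493/228927010806
APPEND 18: p_11 = 18·10411218270493 + 259693792249 = 187661622661123, q_11 = 18·228927010806 + 5710275401 = 4126396469909 → 187661622661123/4126396469909
APPEND 49: p_12 = 49·187661622661123 + 10411218270493 = 9205830728665520, q_12 = 49·4126396469909 + 228927010806 = 202422354036347 → 9205830728665520/202422354036347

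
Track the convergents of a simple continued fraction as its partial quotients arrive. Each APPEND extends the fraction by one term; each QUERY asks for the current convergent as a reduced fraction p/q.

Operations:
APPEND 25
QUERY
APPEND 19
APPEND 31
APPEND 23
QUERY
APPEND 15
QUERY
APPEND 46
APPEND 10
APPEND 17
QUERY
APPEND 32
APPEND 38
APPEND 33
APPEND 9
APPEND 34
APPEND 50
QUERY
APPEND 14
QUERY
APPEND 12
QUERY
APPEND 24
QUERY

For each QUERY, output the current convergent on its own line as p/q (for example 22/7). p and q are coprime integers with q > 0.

25/1
340439/13589
5121366/204425
40429943247/1613805994
25087807642509633016/1001407647358131721
351730769127888125519/14039723479822969575
4245857037177167139244/169478089405233766621
102252299661379899467375/4081513869205433368479

APPEND 25: p_0 = 25·1 + 0 = 25, q_0 = 25·0 + 1 = 1 → 25/1
APPEND 19: p_1 = 19·25 + 1 = 476, q_1 = 19·1 + 0 = 19 → 476/19
APPEND 31: p_2 = 31·476 + 25 = 14781, q_2 = 31·19 + 1 = 590 → 14781/590
APPEND 23: p_3 = 23·14781 + 476 = 340439, q_3 = 23·590 + 19 = 13589 → 340439/13589
APPEND 15: p_4 = 15·340439 + 14781 = 5121366, q_4 = 15·13589 + 590 = 204425 → 5121366/204425
APPEND 46: p_5 = 46·5121366 + 340439 = 235923275, q_5 = 46·204425 + 13589 = 9417139 → 235923275/9417139
APPEND 10: p_6 = 10·235923275 + 5121366 = 2364354116, q_6 = 10·9417139 + 204425 = 94375815 → 2364354116/94375815
APPEND 17: p_7 = 17·2364354116 + 235923275 = 40429943247, q_7 = 17·94375815 + 9417139 = 1613805994 → 40429943247/1613805994
APPEND 32: p_8 = 32·40429943247 + 2364354116 = 1296122538020, q_8 = 32·1613805994 + 94375815 = 51736167623 → 1296122538020/51736167623
APPEND 38: p_9 = 38·1296122538020 + 40429943247 = 49293086388007, q_9 = 38·51736167623 + 1613805994 = 1967588175668 → 49293086388007/1967588175668
APPEND 33: p_10 = 33·49293086388007 + 1296122538020 = 1627967973342251, q_10 = 33·1967588175668 + 51736167623 = 64982145964667 → 1627967973342251/64982145964667
APPEND 9: p_11 = 9·1627967973342251 + 49293086388007 = 14701004846468266, q_11 = 9·64982145964667 + 1967588175668 = 586806901857671 → 14701004846468266/586806901857671
APPEND 34: p_12 = 34·14701004846468266 + 1627967973342251 = 501462132753263295, q_12 = 34·586806901857671 + 64982145964667 = 20016416809125481 → 501462132753263295/20016416809125481
APPEND 50: p_13 = 50·501462132753263295 + 14701004846468266 = 25087807642509633016, q_13 = 50·20016416809125481 + 586806901857671 = 1001407647358131721 → 25087807642509633016/1001407647358131721
APPEND 14: p_14 = 14·25087807642509633016 + 501462132753263295 = 351730769127888125519, q_14 = 14·1001407647358131721 + 20016416809125481 = 14039723479822969575 → 351730769127888125519/14039723479822969575
APPEND 12: p_15 = 12·351730769127888125519 + 25087807642509633016 = 4245857037177167139244, q_15 = 12·14039723479822969575 + 1001407647358131721 = 169478089405233766621 → 4245857037177167139244/169478089405233766621
APPEND 24: p_16 = 24·4245857037177167139244 + 351730769127888125519 = 102252299661379899467375, q_16 = 24·169478089405233766621 + 14039723479822969575 = 4081513869205433368479 → 102252299661379899467375/4081513869205433368479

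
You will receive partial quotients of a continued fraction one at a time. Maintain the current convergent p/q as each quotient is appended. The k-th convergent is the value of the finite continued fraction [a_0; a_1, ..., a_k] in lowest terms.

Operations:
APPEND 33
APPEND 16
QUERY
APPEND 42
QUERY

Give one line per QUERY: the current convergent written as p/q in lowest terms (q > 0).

APPEND 33: p_0 = 33·1 + 0 = 33, q_0 = 33·0 + 1 = 1 → 33/1
APPEND 16: p_1 = 16·33 + 1 = 529, q_1 = 16·1 + 0 = 16 → 529/16
APPEND 42: p_2 = 42·529 + 33 = 22251, q_2 = 42·16 + 1 = 673 → 22251/673

529/16
22251/673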